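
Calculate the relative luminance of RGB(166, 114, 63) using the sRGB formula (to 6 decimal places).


Linearize each channel (sRGB transfer function): c = v/255; c_lin = c/12.92 if c ≤ 0.04045, else ((c+0.055)/1.055)^2.4
  R: 166/255 ≈ 0.650980 > 0.04045 → ((0.650980+0.055)/1.055)^2.4 ≈ 0.381326
  G: 114/255 ≈ 0.447059 > 0.04045 → ((0.447059+0.055)/1.055)^2.4 ≈ 0.168269
  B: 63/255 ≈ 0.247059 > 0.04045 → ((0.247059+0.055)/1.055)^2.4 ≈ 0.049707
R_lin = 0.381326, G_lin = 0.168269, B_lin = 0.049707
L = 0.2126×R + 0.7152×G + 0.0722×B
L = 0.2126×0.381326 + 0.7152×0.168269 + 0.0722×0.049707
L ≈ 0.205005


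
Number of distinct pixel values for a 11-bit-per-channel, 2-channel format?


Total bits = 11 bits/channel × 2 channels = 22 bits
Distinct pixel values = 2^22
= 4,194,304 pixel values


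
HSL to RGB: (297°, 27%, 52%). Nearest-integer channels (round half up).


H=297°, S=0.27, L=0.52
C = (1-|2L-1|)×S = (1-|0.04|)×0.27 = 0.2592
H' = H/60 = 297/60 ≈ 4.9500; X = C×(1-|H' mod 2 - 1|) = 0.24624
m = L - C/2 = 0.52 - 0.1296 = 0.3904
Sector ⌊H'⌋ = 4 → (R',G',B') = (0.24624, 0.0, 0.2592)
RGB = ((R'+m)×255, (G'+m)×255, (B'+m)×255) = (162.3432, 99.552, 165.648)
Round half up → RGB(162, 100, 166)


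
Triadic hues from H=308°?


Triadic: equally spaced at 120° intervals
H1 = 308°
H2 = (308 + 120) mod 360 = 68°
H3 = (308 + 240) mod 360 = 188°
Triadic = 308°, 68°, 188°


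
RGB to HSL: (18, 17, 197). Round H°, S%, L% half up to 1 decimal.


Normalize: R'=18/255≈0.0706, G'=17/255≈0.0667, B'=197/255≈0.7725
Max=197/255, Min=17/255, Δ=Max-Min=180/255
L = (Max+Min)/2 = (197+17)/510 = 214/510 = 0.41960… → L = 42.0%
L ≤ 0.5 → S = Δ/(Max+Min) = 180/(197+17) = 180/214 = 0.84112… → S = 84.1%
(the 1/255 factors cancel in S and H, so raw channel differences can be used)
Max is B' → H = 60 × ((R-G)/Δ + 4) = 60 × ((18-17)/180 + 4)
  1/180 + 4 = 0.0055… + 4 = 4.0055…
  H = 60 × 4.0055… = 240.333…° → H = 240.3°
= HSL(240.3°, 84.1%, 42.0%)


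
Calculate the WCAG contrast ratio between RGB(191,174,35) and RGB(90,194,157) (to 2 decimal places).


Linearize each sRGB channel c=v/255: c/12.92 if c ≤ 0.04045 else ((c+0.055)/1.055)^2.4
L = 0.2126×R_lin + 0.7152×G_lin + 0.0722×B_lin
Color 1 (191,174,35):
  R=191: 191/255≈0.7490 > 0.04045 → ((0.7490+0.055)/1.055)^2.4 ≈ 0.52100
  G=174: 174/255≈0.6824 > 0.04045 → ((0.6824+0.055)/1.055)^2.4 ≈ 0.42327
  B=35: 35/255≈0.1373 > 0.04045 → ((0.1373+0.055)/1.055)^2.4 ≈ 0.01681
  L1 = 0.2126×0.52100 + 0.7152×0.42327 + 0.0722×0.01681 ≈ 0.41470
Color 2 (90,194,157):
  R=90: 90/255≈0.3529 > 0.04045 → ((0.3529+0.055)/1.055)^2.4 ≈ 0.10224
  G=194: 194/255≈0.7608 > 0.04045 → ((0.7608+0.055)/1.055)^2.4 ≈ 0.53948
  B=157: 157/255≈0.6157 > 0.04045 → ((0.6157+0.055)/1.055)^2.4 ≈ 0.33716
  L2 = 0.2126×0.10224 + 0.7152×0.53948 + 0.0722×0.33716 ≈ 0.43192
Lighter = 0.43192, Darker = 0.41470
Ratio = (L_lighter + 0.05) / (L_darker + 0.05)
Ratio = (0.43192 + 0.05) / (0.41470 + 0.05) = 0.48192 / 0.46470 ≈ 1.0371
Ratio ≈ 1.04:1


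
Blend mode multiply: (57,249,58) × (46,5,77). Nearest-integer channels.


Multiply: C = A×B/255, rounded to nearest integer
R: 57×46/255 = 2622/255 ≈ 10.282 → 10
G: 249×5/255 = 1245/255 ≈ 4.882 → 5
B: 58×77/255 = 4466/255 ≈ 17.514 → 18
= RGB(10, 5, 18)


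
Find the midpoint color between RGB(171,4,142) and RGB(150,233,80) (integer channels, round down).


Midpoint: each channel = ⌊(C₁+C₂)/2⌋
R: ⌊(171+150)/2⌋ = 160
G: ⌊(4+233)/2⌋ = 118
B: ⌊(142+80)/2⌋ = 111
= RGB(160, 118, 111)


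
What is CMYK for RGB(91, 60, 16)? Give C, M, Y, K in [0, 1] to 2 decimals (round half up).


R'=91/255≈0.3569, G'=60/255≈0.2353, B'=16/255≈0.0627
K = 1 - max(R',G',B') = 1 - 91/255 = 164/255 = 0.64313… → 0.64
(1-R'-K)/(1-K) simplifies to (max-R)/max with max = 91:
C = (91-91)/91 = 0/91 = 0 → 0.00
M = (91-60)/91 = 31/91 = 0.34065… → 0.34
Y = (91-16)/91 = 75/91 = 0.82417… → 0.82
= CMYK(0.00, 0.34, 0.82, 0.64)


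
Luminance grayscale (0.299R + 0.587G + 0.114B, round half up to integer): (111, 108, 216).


Gray = 0.299×R + 0.587×G + 0.114×B
Gray = 0.299×111 + 0.587×108 + 0.114×216
Gray = 33.189 + 63.396 + 24.624
Gray = 121.209 → round half up → 121
Gray = 121


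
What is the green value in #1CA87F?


Color: #1CA87F
R = 1C = 28
G = A8 = 168
B = 7F = 127
Green = 168


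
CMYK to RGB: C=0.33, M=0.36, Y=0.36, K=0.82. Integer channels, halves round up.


R = 255 × (1-C) × (1-K) = 255 × 0.67 × 0.18 = 30.753 → 31
G = 255 × (1-M) × (1-K) = 255 × 0.64 × 0.18 = 29.376 → 29
B = 255 × (1-Y) × (1-K) = 255 × 0.64 × 0.18 = 29.376 → 29
= RGB(31, 29, 29)


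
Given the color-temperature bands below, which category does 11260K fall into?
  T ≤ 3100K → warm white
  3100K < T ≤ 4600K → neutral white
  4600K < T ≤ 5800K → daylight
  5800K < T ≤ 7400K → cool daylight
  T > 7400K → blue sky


Temperature: 11260K
11260K > 7400K → blue sky
Classification: blue sky


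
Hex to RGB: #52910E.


52 → 82 (R)
91 → 145 (G)
0E → 14 (B)
= RGB(82, 145, 14)


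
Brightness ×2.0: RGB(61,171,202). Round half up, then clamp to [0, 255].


Multiply each channel by 2.0, round half up, clamp to [0, 255]
R: 61×2.0 = 122
G: 171×2.0 = 342 → clamp → 255
B: 202×2.0 = 404 → clamp → 255
= RGB(122, 255, 255)


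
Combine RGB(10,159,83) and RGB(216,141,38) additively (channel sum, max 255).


Additive: each channel = min(255, C₁+C₂)
R: 10+216 = 226 → 226
G: 159+141 = 300 → 255
B: 83+38 = 121 → 121
= RGB(226, 255, 121)


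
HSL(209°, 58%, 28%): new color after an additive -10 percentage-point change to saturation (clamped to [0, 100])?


Original S = 58%
Adjustment = -10 percentage points
New S = 58 + (-10) = 48
Clamp to [0, 100] → 48
= HSL(209°, 48%, 28%)


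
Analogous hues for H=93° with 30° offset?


Base hue: 93°
Left analog: (93 - 30) mod 360 = 63°
Right analog: (93 + 30) mod 360 = 123°
Analogous hues = 63° and 123°


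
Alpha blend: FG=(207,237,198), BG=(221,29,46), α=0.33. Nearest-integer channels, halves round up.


C = α×F + (1-α)×B, with 1-α = 0.67
R: 0.33×207 + 0.67×221 = 68.31 + 148.07 = 216.38 → 216
G: 0.33×237 + 0.67×29 = 78.21 + 19.43 = 97.64 → 98
B: 0.33×198 + 0.67×46 = 65.34 + 30.82 = 96.16 → 96
= RGB(216, 98, 96)


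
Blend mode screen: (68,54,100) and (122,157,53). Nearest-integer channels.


Screen: C = 255 - (255-A)×(255-B)/255, rounded to nearest integer
R: 255 - (255-68)×(255-122)/255 = 255 - 24871/255 ≈ 255 - 97.533 = 157.467 → 157
G: 255 - (255-54)×(255-157)/255 = 255 - 19698/255 ≈ 255 - 77.247 = 177.753 → 178
B: 255 - (255-100)×(255-53)/255 = 255 - 31310/255 ≈ 255 - 122.784 = 132.216 → 132
= RGB(157, 178, 132)


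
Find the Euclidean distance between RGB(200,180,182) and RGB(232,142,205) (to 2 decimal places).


d = √[(R₁-R₂)² + (G₁-G₂)² + (B₁-B₂)²]
d = √[(200-232)² + (180-142)² + (182-205)²]
d = √[1024 + 1444 + 529]
d = √2997
d ≈ 54.74


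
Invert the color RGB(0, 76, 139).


Invert: (255-R, 255-G, 255-B)
R: 255-0 = 255
G: 255-76 = 179
B: 255-139 = 116
= RGB(255, 179, 116)


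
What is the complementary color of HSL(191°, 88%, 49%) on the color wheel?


Complement = opposite side of color wheel = hue + 180°
H' = (191 + 180) mod 360 = 11°
S and L unchanged.
= HSL(11°, 88%, 49%)


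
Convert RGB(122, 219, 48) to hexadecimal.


R = 122 → 7A (hex)
G = 219 → DB (hex)
B = 48 → 30 (hex)
Hex = #7ADB30


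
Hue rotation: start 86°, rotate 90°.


New hue = (H + rotation) mod 360
New hue = (86 + 90) mod 360
= 176 mod 360
= 176°


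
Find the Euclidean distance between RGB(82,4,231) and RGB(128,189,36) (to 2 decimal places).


d = √[(R₁-R₂)² + (G₁-G₂)² + (B₁-B₂)²]
d = √[(82-128)² + (4-189)² + (231-36)²]
d = √[2116 + 34225 + 38025]
d = √74366
d ≈ 272.70


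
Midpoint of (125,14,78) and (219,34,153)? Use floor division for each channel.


Midpoint: each channel = ⌊(C₁+C₂)/2⌋
R: ⌊(125+219)/2⌋ = 172
G: ⌊(14+34)/2⌋ = 24
B: ⌊(78+153)/2⌋ = 115
= RGB(172, 24, 115)


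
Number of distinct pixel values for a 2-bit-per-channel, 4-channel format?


Total bits = 2 bits/channel × 4 channels = 8 bits
Distinct pixel values = 2^8
= 256 pixel values


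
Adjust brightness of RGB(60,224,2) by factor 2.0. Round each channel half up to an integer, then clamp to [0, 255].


Multiply each channel by 2.0, round half up, clamp to [0, 255]
R: 60×2.0 = 120
G: 224×2.0 = 448 → clamp → 255
B: 2×2.0 = 4
= RGB(120, 255, 4)


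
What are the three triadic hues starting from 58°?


Triadic: equally spaced at 120° intervals
H1 = 58°
H2 = (58 + 120) mod 360 = 178°
H3 = (58 + 240) mod 360 = 298°
Triadic = 58°, 178°, 298°


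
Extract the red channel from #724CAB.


Color: #724CAB
R = 72 = 114
G = 4C = 76
B = AB = 171
Red = 114


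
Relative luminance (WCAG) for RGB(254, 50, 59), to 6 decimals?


Linearize each channel (sRGB transfer function): c = v/255; c_lin = c/12.92 if c ≤ 0.04045, else ((c+0.055)/1.055)^2.4
  R: 254/255 ≈ 0.996078 > 0.04045 → ((0.996078+0.055)/1.055)^2.4 ≈ 0.991102
  G: 50/255 ≈ 0.196078 > 0.04045 → ((0.196078+0.055)/1.055)^2.4 ≈ 0.031896
  B: 59/255 ≈ 0.231373 > 0.04045 → ((0.231373+0.055)/1.055)^2.4 ≈ 0.043735
R_lin = 0.991102, G_lin = 0.031896, B_lin = 0.043735
L = 0.2126×R + 0.7152×G + 0.0722×B
L = 0.2126×0.991102 + 0.7152×0.031896 + 0.0722×0.043735
L ≈ 0.236678


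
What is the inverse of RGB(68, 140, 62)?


Invert: (255-R, 255-G, 255-B)
R: 255-68 = 187
G: 255-140 = 115
B: 255-62 = 193
= RGB(187, 115, 193)


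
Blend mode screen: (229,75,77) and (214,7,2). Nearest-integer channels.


Screen: C = 255 - (255-A)×(255-B)/255, rounded to nearest integer
R: 255 - (255-229)×(255-214)/255 = 255 - 1066/255 ≈ 255 - 4.180 = 250.820 → 251
G: 255 - (255-75)×(255-7)/255 = 255 - 44640/255 ≈ 255 - 175.059 = 79.941 → 80
B: 255 - (255-77)×(255-2)/255 = 255 - 45034/255 ≈ 255 - 176.604 = 78.396 → 78
= RGB(251, 80, 78)


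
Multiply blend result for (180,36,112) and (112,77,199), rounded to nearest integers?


Multiply: C = A×B/255, rounded to nearest integer
R: 180×112/255 = 20160/255 ≈ 79.059 → 79
G: 36×77/255 = 2772/255 ≈ 10.871 → 11
B: 112×199/255 = 22288/255 ≈ 87.404 → 87
= RGB(79, 11, 87)


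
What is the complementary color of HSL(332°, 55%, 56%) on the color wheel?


Complement = opposite side of color wheel = hue + 180°
H' = (332 + 180) mod 360 = 152°
S and L unchanged.
= HSL(152°, 55%, 56%)


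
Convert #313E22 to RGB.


31 → 49 (R)
3E → 62 (G)
22 → 34 (B)
= RGB(49, 62, 34)


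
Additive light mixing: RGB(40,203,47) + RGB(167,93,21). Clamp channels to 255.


Additive: each channel = min(255, C₁+C₂)
R: 40+167 = 207 → 207
G: 203+93 = 296 → 255
B: 47+21 = 68 → 68
= RGB(207, 255, 68)


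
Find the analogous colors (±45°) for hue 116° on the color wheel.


Base hue: 116°
Left analog: (116 - 45) mod 360 = 71°
Right analog: (116 + 45) mod 360 = 161°
Analogous hues = 71° and 161°


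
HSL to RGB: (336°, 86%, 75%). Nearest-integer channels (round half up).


H=336°, S=0.86, L=0.75
C = (1-|2L-1|)×S = (1-|0.50|)×0.86 = 0.43
H' = H/60 = 336/60 ≈ 5.6000; X = C×(1-|H' mod 2 - 1|) = 0.172
m = L - C/2 = 0.75 - 0.215 = 0.535
Sector ⌊H'⌋ = 5 → (R',G',B') = (0.43, 0.0, 0.172)
RGB = ((R'+m)×255, (G'+m)×255, (B'+m)×255) = (246.075, 136.425, 180.285)
Round half up → RGB(246, 136, 180)


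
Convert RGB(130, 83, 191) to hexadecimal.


R = 130 → 82 (hex)
G = 83 → 53 (hex)
B = 191 → BF (hex)
Hex = #8253BF


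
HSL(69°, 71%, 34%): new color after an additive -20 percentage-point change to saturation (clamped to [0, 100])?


Original S = 71%
Adjustment = -20 percentage points
New S = 71 + (-20) = 51
Clamp to [0, 100] → 51
= HSL(69°, 51%, 34%)


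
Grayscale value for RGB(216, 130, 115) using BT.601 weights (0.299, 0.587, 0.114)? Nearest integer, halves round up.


Gray = 0.299×R + 0.587×G + 0.114×B
Gray = 0.299×216 + 0.587×130 + 0.114×115
Gray = 64.584 + 76.310 + 13.110
Gray = 154.004 → round half up → 154
Gray = 154


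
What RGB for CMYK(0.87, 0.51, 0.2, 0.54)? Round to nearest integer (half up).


R = 255 × (1-C) × (1-K) = 255 × 0.13 × 0.46 = 15.249 → 15
G = 255 × (1-M) × (1-K) = 255 × 0.49 × 0.46 = 57.477 → 57
B = 255 × (1-Y) × (1-K) = 255 × 0.80 × 0.46 = 93.84 → 94
= RGB(15, 57, 94)


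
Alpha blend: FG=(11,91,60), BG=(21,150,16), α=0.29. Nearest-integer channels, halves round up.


C = α×F + (1-α)×B, with 1-α = 0.71
R: 0.29×11 + 0.71×21 = 3.19 + 14.91 = 18.10 → 18
G: 0.29×91 + 0.71×150 = 26.39 + 106.50 = 132.89 → 133
B: 0.29×60 + 0.71×16 = 17.40 + 11.36 = 28.76 → 29
= RGB(18, 133, 29)


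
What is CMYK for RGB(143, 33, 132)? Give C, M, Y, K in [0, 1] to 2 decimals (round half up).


R'=143/255≈0.5608, G'=33/255≈0.1294, B'=132/255≈0.5176
K = 1 - max(R',G',B') = 1 - 143/255 = 112/255 = 0.43921… → 0.44
(1-R'-K)/(1-K) simplifies to (max-R)/max with max = 143:
C = (143-143)/143 = 0/143 = 0 → 0.00
M = (143-33)/143 = 110/143 = 0.76923… → 0.77
Y = (143-132)/143 = 11/143 = 0.07692… → 0.08
= CMYK(0.00, 0.77, 0.08, 0.44)


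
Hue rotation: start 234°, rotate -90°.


New hue = (H + rotation) mod 360
New hue = (234 -90) mod 360
= 144 mod 360
= 144°


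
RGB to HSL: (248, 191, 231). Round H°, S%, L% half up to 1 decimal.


Normalize: R'=248/255≈0.9725, G'=191/255≈0.7490, B'=231/255≈0.9059
Max=248/255, Min=191/255, Δ=Max-Min=57/255
L = (Max+Min)/2 = (248+191)/510 = 439/510 = 0.86078… → L = 86.1%
L > 0.5 → S = Δ/(2-Max-Min) = 57/(510-248-191) = 57/71 = 0.80281… → S = 80.3%
(the 1/255 factors cancel in S and H, so raw channel differences can be used)
Max is R' → H = 60 × (((G-B)/Δ) mod 6) = 60 × (((191-231)/57) mod 6)
  (-40)/57 = -0.7017…; negative, so add 6 → 5.2982…
  H = 60 × 5.2982… = 317.894…° → H = 317.9°
= HSL(317.9°, 80.3%, 86.1%)


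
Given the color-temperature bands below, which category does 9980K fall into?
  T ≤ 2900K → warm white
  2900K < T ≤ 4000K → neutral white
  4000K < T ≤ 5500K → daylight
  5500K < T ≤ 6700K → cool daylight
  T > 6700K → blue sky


Temperature: 9980K
9980K > 6700K → blue sky
Classification: blue sky


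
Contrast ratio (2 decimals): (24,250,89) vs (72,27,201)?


Linearize each sRGB channel c=v/255: c/12.92 if c ≤ 0.04045 else ((c+0.055)/1.055)^2.4
L = 0.2126×R_lin + 0.7152×G_lin + 0.0722×B_lin
Color 1 (24,250,89):
  R=24: 24/255≈0.0941 > 0.04045 → ((0.0941+0.055)/1.055)^2.4 ≈ 0.00913
  G=250: 250/255≈0.9804 > 0.04045 → ((0.9804+0.055)/1.055)^2.4 ≈ 0.95597
  B=89: 89/255≈0.3490 > 0.04045 → ((0.3490+0.055)/1.055)^2.4 ≈ 0.09990
  L1 = 0.2126×0.00913 + 0.7152×0.95597 + 0.0722×0.09990 ≈ 0.69287
Color 2 (72,27,201):
  R=72: 72/255≈0.2824 > 0.04045 → ((0.2824+0.055)/1.055)^2.4 ≈ 0.06480
  G=27: 27/255≈0.1059 > 0.04045 → ((0.1059+0.055)/1.055)^2.4 ≈ 0.01096
  B=201: 201/255≈0.7882 > 0.04045 → ((0.7882+0.055)/1.055)^2.4 ≈ 0.58408
  L2 = 0.2126×0.06480 + 0.7152×0.01096 + 0.0722×0.58408 ≈ 0.06379
Lighter = 0.69287, Darker = 0.06379
Ratio = (L_lighter + 0.05) / (L_darker + 0.05)
Ratio = (0.69287 + 0.05) / (0.06379 + 0.05) = 0.74287 / 0.11379 ≈ 6.5286
Ratio ≈ 6.53:1


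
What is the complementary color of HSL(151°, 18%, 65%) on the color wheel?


Complement = opposite side of color wheel = hue + 180°
H' = (151 + 180) mod 360 = 331°
S and L unchanged.
= HSL(331°, 18%, 65%)


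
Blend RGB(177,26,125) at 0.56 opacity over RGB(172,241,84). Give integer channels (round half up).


C = α×F + (1-α)×B, with 1-α = 0.44
R: 0.56×177 + 0.44×172 = 99.12 + 75.68 = 174.80 → 175
G: 0.56×26 + 0.44×241 = 14.56 + 106.04 = 120.60 → 121
B: 0.56×125 + 0.44×84 = 70.00 + 36.96 = 106.96 → 107
= RGB(175, 121, 107)


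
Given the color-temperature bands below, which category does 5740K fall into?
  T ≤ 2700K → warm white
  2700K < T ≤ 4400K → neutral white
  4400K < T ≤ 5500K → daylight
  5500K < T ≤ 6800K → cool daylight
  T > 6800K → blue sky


Temperature: 5740K
5500K < 5740K ≤ 6800K → cool daylight
Classification: cool daylight


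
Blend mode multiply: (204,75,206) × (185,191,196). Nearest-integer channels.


Multiply: C = A×B/255, rounded to nearest integer
R: 204×185/255 = 37740/255 ≈ 148.000 → 148
G: 75×191/255 = 14325/255 ≈ 56.176 → 56
B: 206×196/255 = 40376/255 ≈ 158.337 → 158
= RGB(148, 56, 158)


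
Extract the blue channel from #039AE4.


Color: #039AE4
R = 03 = 3
G = 9A = 154
B = E4 = 228
Blue = 228


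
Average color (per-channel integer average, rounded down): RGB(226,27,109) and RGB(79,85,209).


Midpoint: each channel = ⌊(C₁+C₂)/2⌋
R: ⌊(226+79)/2⌋ = 152
G: ⌊(27+85)/2⌋ = 56
B: ⌊(109+209)/2⌋ = 159
= RGB(152, 56, 159)


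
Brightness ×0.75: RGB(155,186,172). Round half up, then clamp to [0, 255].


Multiply each channel by 0.75, round half up, clamp to [0, 255]
R: 155×0.75 = 116.25 → round → 116
G: 186×0.75 = 139.5 → round → 140
B: 172×0.75 = 129
= RGB(116, 140, 129)


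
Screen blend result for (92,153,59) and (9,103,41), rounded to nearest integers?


Screen: C = 255 - (255-A)×(255-B)/255, rounded to nearest integer
R: 255 - (255-92)×(255-9)/255 = 255 - 40098/255 ≈ 255 - 157.247 = 97.753 → 98
G: 255 - (255-153)×(255-103)/255 = 255 - 15504/255 ≈ 255 - 60.800 = 194.200 → 194
B: 255 - (255-59)×(255-41)/255 = 255 - 41944/255 ≈ 255 - 164.486 = 90.514 → 91
= RGB(98, 194, 91)


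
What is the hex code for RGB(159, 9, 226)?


R = 159 → 9F (hex)
G = 9 → 09 (hex)
B = 226 → E2 (hex)
Hex = #9F09E2


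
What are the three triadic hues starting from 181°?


Triadic: equally spaced at 120° intervals
H1 = 181°
H2 = (181 + 120) mod 360 = 301°
H3 = (181 + 240) mod 360 = 61°
Triadic = 181°, 301°, 61°


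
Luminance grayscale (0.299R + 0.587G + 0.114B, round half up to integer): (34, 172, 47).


Gray = 0.299×R + 0.587×G + 0.114×B
Gray = 0.299×34 + 0.587×172 + 0.114×47
Gray = 10.166 + 100.964 + 5.358
Gray = 116.488 → round half up → 116
Gray = 116


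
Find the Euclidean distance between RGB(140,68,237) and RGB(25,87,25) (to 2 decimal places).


d = √[(R₁-R₂)² + (G₁-G₂)² + (B₁-B₂)²]
d = √[(140-25)² + (68-87)² + (237-25)²]
d = √[13225 + 361 + 44944]
d = √58530
d ≈ 241.93


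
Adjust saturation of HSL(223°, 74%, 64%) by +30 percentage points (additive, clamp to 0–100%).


Original S = 74%
Adjustment = +30 percentage points
New S = 74 + (30) = 104
Clamp to [0, 100] → 100
= HSL(223°, 100%, 64%)


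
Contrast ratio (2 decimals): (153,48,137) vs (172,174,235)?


Linearize each sRGB channel c=v/255: c/12.92 if c ≤ 0.04045 else ((c+0.055)/1.055)^2.4
L = 0.2126×R_lin + 0.7152×G_lin + 0.0722×B_lin
Color 1 (153,48,137):
  R=153: 153/255≈0.6000 > 0.04045 → ((0.6000+0.055)/1.055)^2.4 ≈ 0.31855
  G=48: 48/255≈0.1882 > 0.04045 → ((0.1882+0.055)/1.055)^2.4 ≈ 0.02956
  B=137: 137/255≈0.5373 > 0.04045 → ((0.5373+0.055)/1.055)^2.4 ≈ 0.25016
  L1 = 0.2126×0.31855 + 0.7152×0.02956 + 0.0722×0.25016 ≈ 0.10692
Color 2 (172,174,235):
  R=172: 172/255≈0.6745 > 0.04045 → ((0.6745+0.055)/1.055)^2.4 ≈ 0.41254
  G=174: 174/255≈0.6824 > 0.04045 → ((0.6824+0.055)/1.055)^2.4 ≈ 0.42327
  B=235: 235/255≈0.9216 > 0.04045 → ((0.9216+0.055)/1.055)^2.4 ≈ 0.83077
  L2 = 0.2126×0.41254 + 0.7152×0.42327 + 0.0722×0.83077 ≈ 0.45041
Lighter = 0.45041, Darker = 0.10692
Ratio = (L_lighter + 0.05) / (L_darker + 0.05)
Ratio = (0.45041 + 0.05) / (0.10692 + 0.05) = 0.50041 / 0.15692 ≈ 3.1889
Ratio ≈ 3.19:1


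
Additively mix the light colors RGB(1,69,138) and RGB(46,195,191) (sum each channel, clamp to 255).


Additive: each channel = min(255, C₁+C₂)
R: 1+46 = 47 → 47
G: 69+195 = 264 → 255
B: 138+191 = 329 → 255
= RGB(47, 255, 255)


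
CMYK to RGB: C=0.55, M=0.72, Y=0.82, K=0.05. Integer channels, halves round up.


R = 255 × (1-C) × (1-K) = 255 × 0.45 × 0.95 = 109.0125 → 109
G = 255 × (1-M) × (1-K) = 255 × 0.28 × 0.95 = 67.83 → 68
B = 255 × (1-Y) × (1-K) = 255 × 0.18 × 0.95 = 43.605 → 44
= RGB(109, 68, 44)


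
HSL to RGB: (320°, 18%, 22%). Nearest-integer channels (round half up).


H=320°, S=0.18, L=0.22
C = (1-|2L-1|)×S = (1-|-0.56|)×0.18 = 0.0792
H' = H/60 = 320/60 ≈ 5.3333; X = C×(1-|H' mod 2 - 1|) = 0.0528
m = L - C/2 = 0.22 - 0.0396 = 0.1804
Sector ⌊H'⌋ = 5 → (R',G',B') = (0.0792, 0.0, 0.0528)
RGB = ((R'+m)×255, (G'+m)×255, (B'+m)×255) = (66.198, 46.002, 59.466)
Round half up → RGB(66, 46, 59)


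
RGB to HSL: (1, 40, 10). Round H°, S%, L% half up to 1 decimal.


Normalize: R'=1/255≈0.0039, G'=40/255≈0.1569, B'=10/255≈0.0392
Max=40/255, Min=1/255, Δ=Max-Min=39/255
L = (Max+Min)/2 = (40+1)/510 = 41/510 = 0.08039… → L = 8.0%
L ≤ 0.5 → S = Δ/(Max+Min) = 39/(40+1) = 39/41 = 0.95121… → S = 95.1%
(the 1/255 factors cancel in S and H, so raw channel differences can be used)
Max is G' → H = 60 × ((B-R)/Δ + 2) = 60 × ((10-1)/39 + 2)
  9/39 + 2 = 0.2307… + 2 = 2.2307…
  H = 60 × 2.2307… = 133.846…° → H = 133.8°
= HSL(133.8°, 95.1%, 8.0%)


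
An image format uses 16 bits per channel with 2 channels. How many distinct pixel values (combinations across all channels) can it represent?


Total bits = 16 bits/channel × 2 channels = 32 bits
Distinct pixel values = 2^32
= 4,294,967,296 pixel values


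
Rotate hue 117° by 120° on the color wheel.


New hue = (H + rotation) mod 360
New hue = (117 + 120) mod 360
= 237 mod 360
= 237°


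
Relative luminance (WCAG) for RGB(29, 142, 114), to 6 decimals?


Linearize each channel (sRGB transfer function): c = v/255; c_lin = c/12.92 if c ≤ 0.04045, else ((c+0.055)/1.055)^2.4
  R: 29/255 ≈ 0.113725 > 0.04045 → ((0.113725+0.055)/1.055)^2.4 ≈ 0.012286
  G: 142/255 ≈ 0.556863 > 0.04045 → ((0.556863+0.055)/1.055)^2.4 ≈ 0.270498
  B: 114/255 ≈ 0.447059 > 0.04045 → ((0.447059+0.055)/1.055)^2.4 ≈ 0.168269
R_lin = 0.012286, G_lin = 0.270498, B_lin = 0.168269
L = 0.2126×R + 0.7152×G + 0.0722×B
L = 0.2126×0.012286 + 0.7152×0.270498 + 0.0722×0.168269
L ≈ 0.208221


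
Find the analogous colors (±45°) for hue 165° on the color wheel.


Base hue: 165°
Left analog: (165 - 45) mod 360 = 120°
Right analog: (165 + 45) mod 360 = 210°
Analogous hues = 120° and 210°


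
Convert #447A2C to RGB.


44 → 68 (R)
7A → 122 (G)
2C → 44 (B)
= RGB(68, 122, 44)


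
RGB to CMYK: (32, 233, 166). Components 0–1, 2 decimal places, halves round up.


R'=32/255≈0.1255, G'=233/255≈0.9137, B'=166/255≈0.6510
K = 1 - max(R',G',B') = 1 - 233/255 = 22/255 = 0.08627… → 0.09
(1-R'-K)/(1-K) simplifies to (max-R)/max with max = 233:
C = (233-32)/233 = 201/233 = 0.86266… → 0.86
M = (233-233)/233 = 0/233 = 0 → 0.00
Y = (233-166)/233 = 67/233 = 0.28755… → 0.29
= CMYK(0.86, 0.00, 0.29, 0.09)


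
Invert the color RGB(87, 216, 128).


Invert: (255-R, 255-G, 255-B)
R: 255-87 = 168
G: 255-216 = 39
B: 255-128 = 127
= RGB(168, 39, 127)


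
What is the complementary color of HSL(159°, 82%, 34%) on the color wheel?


Complement = opposite side of color wheel = hue + 180°
H' = (159 + 180) mod 360 = 339°
S and L unchanged.
= HSL(339°, 82%, 34%)


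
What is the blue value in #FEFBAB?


Color: #FEFBAB
R = FE = 254
G = FB = 251
B = AB = 171
Blue = 171


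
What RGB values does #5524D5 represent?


55 → 85 (R)
24 → 36 (G)
D5 → 213 (B)
= RGB(85, 36, 213)


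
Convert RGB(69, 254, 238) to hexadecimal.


R = 69 → 45 (hex)
G = 254 → FE (hex)
B = 238 → EE (hex)
Hex = #45FEEE


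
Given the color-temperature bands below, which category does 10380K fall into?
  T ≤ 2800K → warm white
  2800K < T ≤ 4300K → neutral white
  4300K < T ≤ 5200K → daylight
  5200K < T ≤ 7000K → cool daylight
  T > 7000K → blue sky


Temperature: 10380K
10380K > 7000K → blue sky
Classification: blue sky


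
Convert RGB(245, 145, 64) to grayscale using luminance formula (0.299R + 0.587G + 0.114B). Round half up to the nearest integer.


Gray = 0.299×R + 0.587×G + 0.114×B
Gray = 0.299×245 + 0.587×145 + 0.114×64
Gray = 73.255 + 85.115 + 7.296
Gray = 165.666 → round half up → 166
Gray = 166


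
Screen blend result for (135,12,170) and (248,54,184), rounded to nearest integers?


Screen: C = 255 - (255-A)×(255-B)/255, rounded to nearest integer
R: 255 - (255-135)×(255-248)/255 = 255 - 840/255 ≈ 255 - 3.294 = 251.706 → 252
G: 255 - (255-12)×(255-54)/255 = 255 - 48843/255 ≈ 255 - 191.541 = 63.459 → 63
B: 255 - (255-170)×(255-184)/255 = 255 - 6035/255 ≈ 255 - 23.667 = 231.333 → 231
= RGB(252, 63, 231)


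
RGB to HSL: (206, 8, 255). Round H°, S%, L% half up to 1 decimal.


Normalize: R'=206/255≈0.8078, G'=8/255≈0.0314, B'=255/255≈1.0000
Max=255/255, Min=8/255, Δ=Max-Min=247/255
L = (Max+Min)/2 = (255+8)/510 = 263/510 = 0.51568… → L = 51.6%
L > 0.5 → S = Δ/(2-Max-Min) = 247/(510-255-8) = 247/247 = 1 → S = 100.0%
(the 1/255 factors cancel in S and H, so raw channel differences can be used)
Max is B' → H = 60 × ((R-G)/Δ + 4) = 60 × ((206-8)/247 + 4)
  198/247 + 4 = 0.8016… + 4 = 4.8016…
  H = 60 × 4.8016… = 288.097…° → H = 288.1°
= HSL(288.1°, 100.0%, 51.6%)


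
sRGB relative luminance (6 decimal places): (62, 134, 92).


Linearize each channel (sRGB transfer function): c = v/255; c_lin = c/12.92 if c ≤ 0.04045, else ((c+0.055)/1.055)^2.4
  R: 62/255 ≈ 0.243137 > 0.04045 → ((0.243137+0.055)/1.055)^2.4 ≈ 0.048172
  G: 134/255 ≈ 0.525490 > 0.04045 → ((0.525490+0.055)/1.055)^2.4 ≈ 0.238398
  B: 92/255 ≈ 0.360784 > 0.04045 → ((0.360784+0.055)/1.055)^2.4 ≈ 0.107023
R_lin = 0.048172, G_lin = 0.238398, B_lin = 0.107023
L = 0.2126×R + 0.7152×G + 0.0722×B
L = 0.2126×0.048172 + 0.7152×0.238398 + 0.0722×0.107023
L ≈ 0.188470


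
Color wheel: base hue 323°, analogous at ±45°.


Base hue: 323°
Left analog: (323 - 45) mod 360 = 278°
Right analog: (323 + 45) mod 360 = 8°
Analogous hues = 278° and 8°


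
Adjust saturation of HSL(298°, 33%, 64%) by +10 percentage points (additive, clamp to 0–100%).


Original S = 33%
Adjustment = +10 percentage points
New S = 33 + (10) = 43
Clamp to [0, 100] → 43
= HSL(298°, 43%, 64%)


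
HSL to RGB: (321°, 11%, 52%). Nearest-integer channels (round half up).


H=321°, S=0.11, L=0.52
C = (1-|2L-1|)×S = (1-|0.04|)×0.11 = 0.1056
H' = H/60 = 321/60 ≈ 5.3500; X = C×(1-|H' mod 2 - 1|) = 0.06864
m = L - C/2 = 0.52 - 0.0528 = 0.4672
Sector ⌊H'⌋ = 5 → (R',G',B') = (0.1056, 0.0, 0.06864)
RGB = ((R'+m)×255, (G'+m)×255, (B'+m)×255) = (146.064, 119.136, 136.6392)
Round half up → RGB(146, 119, 137)


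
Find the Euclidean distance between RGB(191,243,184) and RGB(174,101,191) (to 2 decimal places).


d = √[(R₁-R₂)² + (G₁-G₂)² + (B₁-B₂)²]
d = √[(191-174)² + (243-101)² + (184-191)²]
d = √[289 + 20164 + 49]
d = √20502
d ≈ 143.19


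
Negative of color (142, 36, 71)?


Invert: (255-R, 255-G, 255-B)
R: 255-142 = 113
G: 255-36 = 219
B: 255-71 = 184
= RGB(113, 219, 184)


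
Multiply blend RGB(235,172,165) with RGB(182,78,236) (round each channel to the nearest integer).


Multiply: C = A×B/255, rounded to nearest integer
R: 235×182/255 = 42770/255 ≈ 167.725 → 168
G: 172×78/255 = 13416/255 ≈ 52.612 → 53
B: 165×236/255 = 38940/255 ≈ 152.706 → 153
= RGB(168, 53, 153)


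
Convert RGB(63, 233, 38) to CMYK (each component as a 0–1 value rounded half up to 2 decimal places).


R'=63/255≈0.2471, G'=233/255≈0.9137, B'=38/255≈0.1490
K = 1 - max(R',G',B') = 1 - 233/255 = 22/255 = 0.08627… → 0.09
(1-R'-K)/(1-K) simplifies to (max-R)/max with max = 233:
C = (233-63)/233 = 170/233 = 0.72961… → 0.73
M = (233-233)/233 = 0/233 = 0 → 0.00
Y = (233-38)/233 = 195/233 = 0.83690… → 0.84
= CMYK(0.73, 0.00, 0.84, 0.09)


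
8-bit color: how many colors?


Colors = 2^bits = 2^8
= 256 colors


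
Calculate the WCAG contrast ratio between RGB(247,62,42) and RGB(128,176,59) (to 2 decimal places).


Linearize each sRGB channel c=v/255: c/12.92 if c ≤ 0.04045 else ((c+0.055)/1.055)^2.4
L = 0.2126×R_lin + 0.7152×G_lin + 0.0722×B_lin
Color 1 (247,62,42):
  R=247: 247/255≈0.9686 > 0.04045 → ((0.9686+0.055)/1.055)^2.4 ≈ 0.93011
  G=62: 62/255≈0.2431 > 0.04045 → ((0.2431+0.055)/1.055)^2.4 ≈ 0.04817
  B=42: 42/255≈0.1647 > 0.04045 → ((0.1647+0.055)/1.055)^2.4 ≈ 0.02315
  L1 = 0.2126×0.93011 + 0.7152×0.04817 + 0.0722×0.02315 ≈ 0.23387
Color 2 (128,176,59):
  R=128: 128/255≈0.5020 > 0.04045 → ((0.5020+0.055)/1.055)^2.4 ≈ 0.21586
  G=176: 176/255≈0.6902 > 0.04045 → ((0.6902+0.055)/1.055)^2.4 ≈ 0.43415
  B=59: 59/255≈0.2314 > 0.04045 → ((0.2314+0.055)/1.055)^2.4 ≈ 0.04374
  L2 = 0.2126×0.21586 + 0.7152×0.43415 + 0.0722×0.04374 ≈ 0.35956
Lighter = 0.35956, Darker = 0.23387
Ratio = (L_lighter + 0.05) / (L_darker + 0.05)
Ratio = (0.35956 + 0.05) / (0.23387 + 0.05) = 0.40956 / 0.28387 ≈ 1.4428
Ratio ≈ 1.44:1


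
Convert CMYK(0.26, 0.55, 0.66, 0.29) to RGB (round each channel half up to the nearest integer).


R = 255 × (1-C) × (1-K) = 255 × 0.74 × 0.71 = 133.977 → 134
G = 255 × (1-M) × (1-K) = 255 × 0.45 × 0.71 = 81.4725 → 81
B = 255 × (1-Y) × (1-K) = 255 × 0.34 × 0.71 = 61.557 → 62
= RGB(134, 81, 62)


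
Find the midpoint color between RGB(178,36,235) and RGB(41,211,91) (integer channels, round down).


Midpoint: each channel = ⌊(C₁+C₂)/2⌋
R: ⌊(178+41)/2⌋ = 109
G: ⌊(36+211)/2⌋ = 123
B: ⌊(235+91)/2⌋ = 163
= RGB(109, 123, 163)


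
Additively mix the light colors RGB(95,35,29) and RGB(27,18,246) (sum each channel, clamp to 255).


Additive: each channel = min(255, C₁+C₂)
R: 95+27 = 122 → 122
G: 35+18 = 53 → 53
B: 29+246 = 275 → 255
= RGB(122, 53, 255)


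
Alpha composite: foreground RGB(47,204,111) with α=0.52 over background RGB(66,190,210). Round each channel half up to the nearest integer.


C = α×F + (1-α)×B, with 1-α = 0.48
R: 0.52×47 + 0.48×66 = 24.44 + 31.68 = 56.12 → 56
G: 0.52×204 + 0.48×190 = 106.08 + 91.20 = 197.28 → 197
B: 0.52×111 + 0.48×210 = 57.72 + 100.80 = 158.52 → 159
= RGB(56, 197, 159)


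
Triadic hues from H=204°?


Triadic: equally spaced at 120° intervals
H1 = 204°
H2 = (204 + 120) mod 360 = 324°
H3 = (204 + 240) mod 360 = 84°
Triadic = 204°, 324°, 84°


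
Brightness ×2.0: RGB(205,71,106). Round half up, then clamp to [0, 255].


Multiply each channel by 2.0, round half up, clamp to [0, 255]
R: 205×2.0 = 410 → clamp → 255
G: 71×2.0 = 142
B: 106×2.0 = 212
= RGB(255, 142, 212)


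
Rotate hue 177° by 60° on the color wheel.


New hue = (H + rotation) mod 360
New hue = (177 + 60) mod 360
= 237 mod 360
= 237°


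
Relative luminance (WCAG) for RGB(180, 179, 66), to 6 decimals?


Linearize each channel (sRGB transfer function): c = v/255; c_lin = c/12.92 if c ≤ 0.04045, else ((c+0.055)/1.055)^2.4
  R: 180/255 ≈ 0.705882 > 0.04045 → ((0.705882+0.055)/1.055)^2.4 ≈ 0.456411
  G: 179/255 ≈ 0.701961 > 0.04045 → ((0.701961+0.055)/1.055)^2.4 ≈ 0.450786
  B: 66/255 ≈ 0.258824 > 0.04045 → ((0.258824+0.055)/1.055)^2.4 ≈ 0.054480
R_lin = 0.456411, G_lin = 0.450786, B_lin = 0.054480
L = 0.2126×R + 0.7152×G + 0.0722×B
L = 0.2126×0.456411 + 0.7152×0.450786 + 0.0722×0.054480
L ≈ 0.423368


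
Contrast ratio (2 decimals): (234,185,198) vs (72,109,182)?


Linearize each sRGB channel c=v/255: c/12.92 if c ≤ 0.04045 else ((c+0.055)/1.055)^2.4
L = 0.2126×R_lin + 0.7152×G_lin + 0.0722×B_lin
Color 1 (234,185,198):
  R=234: 234/255≈0.9176 > 0.04045 → ((0.9176+0.055)/1.055)^2.4 ≈ 0.82279
  G=185: 185/255≈0.7255 > 0.04045 → ((0.7255+0.055)/1.055)^2.4 ≈ 0.48515
  B=198: 198/255≈0.7765 > 0.04045 → ((0.7765+0.055)/1.055)^2.4 ≈ 0.56471
  L1 = 0.2126×0.82279 + 0.7152×0.48515 + 0.0722×0.56471 ≈ 0.56268
Color 2 (72,109,182):
  R=72: 72/255≈0.2824 > 0.04045 → ((0.2824+0.055)/1.055)^2.4 ≈ 0.06480
  G=109: 109/255≈0.4275 > 0.04045 → ((0.4275+0.055)/1.055)^2.4 ≈ 0.15293
  B=182: 182/255≈0.7137 > 0.04045 → ((0.7137+0.055)/1.055)^2.4 ≈ 0.46778
  L2 = 0.2126×0.06480 + 0.7152×0.15293 + 0.0722×0.46778 ≈ 0.15692
Lighter = 0.56268, Darker = 0.15692
Ratio = (L_lighter + 0.05) / (L_darker + 0.05)
Ratio = (0.56268 + 0.05) / (0.15692 + 0.05) = 0.61268 / 0.20692 ≈ 2.9609
Ratio ≈ 2.96:1


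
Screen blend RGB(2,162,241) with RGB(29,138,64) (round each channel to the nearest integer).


Screen: C = 255 - (255-A)×(255-B)/255, rounded to nearest integer
R: 255 - (255-2)×(255-29)/255 = 255 - 57178/255 ≈ 255 - 224.227 = 30.773 → 31
G: 255 - (255-162)×(255-138)/255 = 255 - 10881/255 ≈ 255 - 42.671 = 212.329 → 212
B: 255 - (255-241)×(255-64)/255 = 255 - 2674/255 ≈ 255 - 10.486 = 244.514 → 245
= RGB(31, 212, 245)


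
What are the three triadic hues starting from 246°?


Triadic: equally spaced at 120° intervals
H1 = 246°
H2 = (246 + 120) mod 360 = 6°
H3 = (246 + 240) mod 360 = 126°
Triadic = 246°, 6°, 126°


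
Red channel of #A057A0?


Color: #A057A0
R = A0 = 160
G = 57 = 87
B = A0 = 160
Red = 160


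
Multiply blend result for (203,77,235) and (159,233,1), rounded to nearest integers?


Multiply: C = A×B/255, rounded to nearest integer
R: 203×159/255 = 32277/255 ≈ 126.576 → 127
G: 77×233/255 = 17941/255 ≈ 70.357 → 70
B: 235×1/255 = 235/255 ≈ 0.922 → 1
= RGB(127, 70, 1)


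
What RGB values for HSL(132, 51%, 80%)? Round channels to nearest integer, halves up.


H=132°, S=0.51, L=0.80
C = (1-|2L-1|)×S = (1-|0.60|)×0.51 = 0.204
H' = H/60 = 132/60 ≈ 2.2000; X = C×(1-|H' mod 2 - 1|) = 0.0408
m = L - C/2 = 0.80 - 0.102 = 0.698
Sector ⌊H'⌋ = 2 → (R',G',B') = (0.0, 0.204, 0.0408)
RGB = ((R'+m)×255, (G'+m)×255, (B'+m)×255) = (177.99, 230.01, 188.394)
Round half up → RGB(178, 230, 188)


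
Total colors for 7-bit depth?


Colors = 2^bits = 2^7
= 128 colors


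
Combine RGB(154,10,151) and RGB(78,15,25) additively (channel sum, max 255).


Additive: each channel = min(255, C₁+C₂)
R: 154+78 = 232 → 232
G: 10+15 = 25 → 25
B: 151+25 = 176 → 176
= RGB(232, 25, 176)


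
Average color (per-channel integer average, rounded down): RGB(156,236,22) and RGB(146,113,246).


Midpoint: each channel = ⌊(C₁+C₂)/2⌋
R: ⌊(156+146)/2⌋ = 151
G: ⌊(236+113)/2⌋ = 174
B: ⌊(22+246)/2⌋ = 134
= RGB(151, 174, 134)


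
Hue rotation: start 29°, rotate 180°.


New hue = (H + rotation) mod 360
New hue = (29 + 180) mod 360
= 209 mod 360
= 209°


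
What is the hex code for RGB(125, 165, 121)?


R = 125 → 7D (hex)
G = 165 → A5 (hex)
B = 121 → 79 (hex)
Hex = #7DA579


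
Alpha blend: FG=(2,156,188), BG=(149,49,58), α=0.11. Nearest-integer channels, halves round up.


C = α×F + (1-α)×B, with 1-α = 0.89
R: 0.11×2 + 0.89×149 = 0.22 + 132.61 = 132.83 → 133
G: 0.11×156 + 0.89×49 = 17.16 + 43.61 = 60.77 → 61
B: 0.11×188 + 0.89×58 = 20.68 + 51.62 = 72.30 → 72
= RGB(133, 61, 72)


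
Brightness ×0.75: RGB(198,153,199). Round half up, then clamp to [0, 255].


Multiply each channel by 0.75, round half up, clamp to [0, 255]
R: 198×0.75 = 148.5 → round → 149
G: 153×0.75 = 114.75 → round → 115
B: 199×0.75 = 149.25 → round → 149
= RGB(149, 115, 149)


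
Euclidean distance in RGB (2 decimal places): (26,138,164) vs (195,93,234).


d = √[(R₁-R₂)² + (G₁-G₂)² + (B₁-B₂)²]
d = √[(26-195)² + (138-93)² + (164-234)²]
d = √[28561 + 2025 + 4900]
d = √35486
d ≈ 188.38


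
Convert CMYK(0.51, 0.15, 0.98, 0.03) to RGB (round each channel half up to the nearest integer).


R = 255 × (1-C) × (1-K) = 255 × 0.49 × 0.97 = 121.2015 → 121
G = 255 × (1-M) × (1-K) = 255 × 0.85 × 0.97 = 210.2475 → 210
B = 255 × (1-Y) × (1-K) = 255 × 0.02 × 0.97 = 4.947 → 5
= RGB(121, 210, 5)


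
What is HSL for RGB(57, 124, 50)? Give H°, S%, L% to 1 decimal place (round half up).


Normalize: R'=57/255≈0.2235, G'=124/255≈0.4863, B'=50/255≈0.1961
Max=124/255, Min=50/255, Δ=Max-Min=74/255
L = (Max+Min)/2 = (124+50)/510 = 174/510 = 0.34117… → L = 34.1%
L ≤ 0.5 → S = Δ/(Max+Min) = 74/(124+50) = 74/174 = 0.42528… → S = 42.5%
(the 1/255 factors cancel in S and H, so raw channel differences can be used)
Max is G' → H = 60 × ((B-R)/Δ + 2) = 60 × ((50-57)/74 + 2)
  -7/74 + 2 = -0.0945… + 2 = 1.9054…
  H = 60 × 1.9054… = 114.324…° → H = 114.3°
= HSL(114.3°, 42.5%, 34.1%)


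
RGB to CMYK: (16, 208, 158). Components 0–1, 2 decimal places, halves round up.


R'=16/255≈0.0627, G'=208/255≈0.8157, B'=158/255≈0.6196
K = 1 - max(R',G',B') = 1 - 208/255 = 47/255 = 0.18431… → 0.18
(1-R'-K)/(1-K) simplifies to (max-R)/max with max = 208:
C = (208-16)/208 = 192/208 = 0.92307… → 0.92
M = (208-208)/208 = 0/208 = 0 → 0.00
Y = (208-158)/208 = 50/208 = 0.24038… → 0.24
= CMYK(0.92, 0.00, 0.24, 0.18)


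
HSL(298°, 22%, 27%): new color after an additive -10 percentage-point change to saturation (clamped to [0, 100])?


Original S = 22%
Adjustment = -10 percentage points
New S = 22 + (-10) = 12
Clamp to [0, 100] → 12
= HSL(298°, 12%, 27%)


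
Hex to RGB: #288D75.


28 → 40 (R)
8D → 141 (G)
75 → 117 (B)
= RGB(40, 141, 117)


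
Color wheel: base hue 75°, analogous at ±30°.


Base hue: 75°
Left analog: (75 - 30) mod 360 = 45°
Right analog: (75 + 30) mod 360 = 105°
Analogous hues = 45° and 105°


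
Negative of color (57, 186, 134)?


Invert: (255-R, 255-G, 255-B)
R: 255-57 = 198
G: 255-186 = 69
B: 255-134 = 121
= RGB(198, 69, 121)


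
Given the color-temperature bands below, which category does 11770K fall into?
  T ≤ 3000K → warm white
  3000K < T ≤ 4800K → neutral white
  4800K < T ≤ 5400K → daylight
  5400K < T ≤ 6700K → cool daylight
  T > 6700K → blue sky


Temperature: 11770K
11770K > 6700K → blue sky
Classification: blue sky


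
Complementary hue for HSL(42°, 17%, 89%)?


Complement = opposite side of color wheel = hue + 180°
H' = (42 + 180) mod 360 = 222°
S and L unchanged.
= HSL(222°, 17%, 89%)


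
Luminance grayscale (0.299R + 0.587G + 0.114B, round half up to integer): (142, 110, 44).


Gray = 0.299×R + 0.587×G + 0.114×B
Gray = 0.299×142 + 0.587×110 + 0.114×44
Gray = 42.458 + 64.570 + 5.016
Gray = 112.044 → round half up → 112
Gray = 112


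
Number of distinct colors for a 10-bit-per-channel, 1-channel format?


Total bits = 10 bits/channel × 1 channels = 10 bits
Distinct colors = 2^10
= 1,024 colors


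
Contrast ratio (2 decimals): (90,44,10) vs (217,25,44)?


Linearize each sRGB channel c=v/255: c/12.92 if c ≤ 0.04045 else ((c+0.055)/1.055)^2.4
L = 0.2126×R_lin + 0.7152×G_lin + 0.0722×B_lin
Color 1 (90,44,10):
  R=90: 90/255≈0.3529 > 0.04045 → ((0.3529+0.055)/1.055)^2.4 ≈ 0.10224
  G=44: 44/255≈0.1725 > 0.04045 → ((0.1725+0.055)/1.055)^2.4 ≈ 0.02519
  B=10: 10/255≈0.0392 ≤ 0.04045 → 0.0392/12.92 ≈ 0.00304
  L1 = 0.2126×0.10224 + 0.7152×0.02519 + 0.0722×0.00304 ≈ 0.03997
Color 2 (217,25,44):
  R=217: 217/255≈0.8510 > 0.04045 → ((0.8510+0.055)/1.055)^2.4 ≈ 0.69387
  G=25: 25/255≈0.0980 > 0.04045 → ((0.0980+0.055)/1.055)^2.4 ≈ 0.00972
  B=44: 44/255≈0.1725 > 0.04045 → ((0.1725+0.055)/1.055)^2.4 ≈ 0.02519
  L2 = 0.2126×0.69387 + 0.7152×0.00972 + 0.0722×0.02519 ≈ 0.15629
Lighter = 0.15629, Darker = 0.03997
Ratio = (L_lighter + 0.05) / (L_darker + 0.05)
Ratio = (0.15629 + 0.05) / (0.03997 + 0.05) = 0.20629 / 0.08997 ≈ 2.2929
Ratio ≈ 2.29:1
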